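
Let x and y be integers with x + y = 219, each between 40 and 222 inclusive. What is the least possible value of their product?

7160

xy = x(219 − x) is concave in x, so over [40, 179] it is minimized at an endpoint.
At the endpoint x = 40, y = 219 − 40 = 179, so xy = 40 × 179 = 7160.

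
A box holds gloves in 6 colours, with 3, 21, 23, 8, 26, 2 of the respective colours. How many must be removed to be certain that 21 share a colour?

74

In the worst case you take as many as possible of each colour without reaching 21: 3 + 20 + 20 + 8 + 20 + 2 = 73.
The next one must give 21 of some colour, so 73 + 1 = 74.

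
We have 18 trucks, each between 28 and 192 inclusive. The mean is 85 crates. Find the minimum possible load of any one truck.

To make one truck as small as possible, make the other 17 as large as possible.
The total is 18 × 85 = 1530.
The other 17 can take up 17 × 192 = 3264 ≥ 1530 − 28, so one truck can sit at its floor of 28.
Achievable: one at 28 and the other 17 totalling 1502, which fits since 17 × 28 ≤ 1502 ≤ 17 × 192.

28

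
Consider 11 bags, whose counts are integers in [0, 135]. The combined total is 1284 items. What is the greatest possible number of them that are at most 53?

Each value at 53 or below falls at least 135 − 53 = 82 short of the ceiling 135.
The ceiling total is 11 × 135 = 1485, and we need 1284, so at most ⌊(1485 − 1284)/82⌋ = 2 can be that low.
k = 2 is achieved by 2 values at 53 and 9 at 135, total 1321; lower one of the 135's by 37 (still > 53) to reach 1284.

2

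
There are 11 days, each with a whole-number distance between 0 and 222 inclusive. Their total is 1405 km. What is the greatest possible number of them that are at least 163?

8

Suppose k of them are at least 163. Those contribute at least 163 each and the other 11 − k at least 0 each.
So the total is at least 163k + 0(11 − k) = 0 + 163k. This must be ≤ 1405, giving k ≤ 8.
k = 8 is achieved by 8 values at 163 and 3 at 0, total 1304; add 101 to one value (staying below 163) to reach 1405.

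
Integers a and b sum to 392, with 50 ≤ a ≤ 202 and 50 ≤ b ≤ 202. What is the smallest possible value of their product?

For a fixed sum, ab is smallest when a and b are as far apart as possible.
At the endpoint a = 190, b = 392 − 190 = 202, so ab = 190 × 202 = 38380.

38380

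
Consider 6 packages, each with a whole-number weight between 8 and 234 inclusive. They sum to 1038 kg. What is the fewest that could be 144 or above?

2

If only k of them are at least 144, the other 6 − k are at most 143, so the total is at most k·234 + (6 − k)·143.
This must reach 1038, so k·234 + (6 − k)·143 ≥ 1038, giving k ≥ 2.
Exactly 2 works: 2 values at 234 and 4 at 143 total 1040; lower one of the high values by 2 (still ≥ 144) to hit 1038.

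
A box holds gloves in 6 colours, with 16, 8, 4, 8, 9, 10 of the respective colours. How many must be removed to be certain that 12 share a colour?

In the worst case you take as many as possible of each colour without reaching 12: 11 + 8 + 4 + 8 + 9 + 10 = 50.
The next one must give 12 of some colour, so 50 + 1 = 51.

51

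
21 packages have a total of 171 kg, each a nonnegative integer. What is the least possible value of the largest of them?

9

If every one of the 21 were at most 8, the total would be at most 21 × 8 = 168 < 171.
Taking 18 copies of 8 and 3 copies of 9 gives exactly 171, so 9 is attained.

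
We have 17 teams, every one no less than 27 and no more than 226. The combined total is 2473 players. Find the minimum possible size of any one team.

27

To make one team as small as possible, make the other 16 as large as possible.
The other 16 can take up 16 × 226 = 3616 ≥ 2473 − 27, so one team can sit at its floor of 27.
Achievable: one at 27 and the other 16 totalling 2446, which fits since 16 × 27 ≤ 2446 ≤ 16 × 226.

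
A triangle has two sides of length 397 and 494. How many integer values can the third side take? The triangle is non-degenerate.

The triangle inequality gives |397 − 494| < c < 397 + 494, i.e. 97 < c < 891.
So c can be any integer from 98 to 890: 793 values.

793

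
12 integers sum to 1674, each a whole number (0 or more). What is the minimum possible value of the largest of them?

140

Some value must be at least ⌈1674/12⌉ = 140, since 12 × 139 = 1668 < 1674.
Achievable: 6 of them at 140 and 6 at 139 total 1674.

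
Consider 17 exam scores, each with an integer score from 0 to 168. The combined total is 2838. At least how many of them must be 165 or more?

If only k of them are at least 165, the other 17 − k are at most 164, so the total is at most k·168 + (17 − k)·164.
This must reach 2838, so k·168 + (17 − k)·164 ≥ 2838, giving k ≥ 13.
Exactly 13 works: 13 values at 168 and 4 at 164 total 2840; lower one of the high values by 2 (still ≥ 165) to hit 2838.

13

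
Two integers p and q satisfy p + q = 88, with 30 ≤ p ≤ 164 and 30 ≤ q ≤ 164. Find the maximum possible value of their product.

pq = p(88 − p) is maximized when p is as near 88/2 as the bounds allow.
Taking p = 44 and q = 44 (both in [30, 164]) gives pq = 1936.

1936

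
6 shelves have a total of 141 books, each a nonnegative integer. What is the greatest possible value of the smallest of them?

23

If every one of the 6 were at least 24, the total would be at least 6 × 24 = 144 > 141.
Taking 3 copies of 23 and 3 copies of 24 gives exactly 141, so 23 is attained.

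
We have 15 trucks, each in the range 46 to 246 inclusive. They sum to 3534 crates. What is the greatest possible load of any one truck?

Maximizing one value means minimizing the remaining 14.
The other 14 contribute at least 14 × 46 = 644, leaving at most 3534 − 644 = 2890.
But each truck is capped at 246, so the maximum is 246.
Achievable: one at 246 and the other 14 totalling 3288, which fits since 14 × 46 ≤ 3288 ≤ 14 × 246.

246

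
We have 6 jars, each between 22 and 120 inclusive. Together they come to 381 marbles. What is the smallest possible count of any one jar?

Minimizing one value means maximizing the remaining 5.
The other 5 can take up 5 × 120 = 600 ≥ 381 − 22, so one jar can sit at its floor of 22.
Achievable: one at 22 and the other 5 totalling 359, which fits since 5 × 22 ≤ 359 ≤ 5 × 120.

22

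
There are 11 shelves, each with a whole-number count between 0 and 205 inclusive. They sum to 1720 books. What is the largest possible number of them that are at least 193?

8

If k of the values are ≥ 193, the total is ≥ 193k + 0(11 − k).
Setting 193k + 0(11 − k) ≤ 1720 gives 193k ≤ 1720, so k ≤ 8.
k = 8 is achieved by 8 values at 193 and 3 at 0, total 1544; add 176 to one value (staying below 193) to reach 1720.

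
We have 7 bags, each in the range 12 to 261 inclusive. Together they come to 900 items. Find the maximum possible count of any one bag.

Maximizing one value means minimizing the remaining 6.
The other 6 contribute at least 6 × 12 = 72, leaving at most 900 − 72 = 828.
But each bag is capped at 261, so the maximum is 261.
Achievable: one at 261 and the other 6 totalling 639, which fits since 6 × 12 ≤ 639 ≤ 6 × 261.

261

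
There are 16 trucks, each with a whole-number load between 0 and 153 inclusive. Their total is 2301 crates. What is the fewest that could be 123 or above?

12

If only k of them are at least 123, the other 16 − k are at most 122, so the total is at most k·153 + (16 − k)·122.
This must reach 2301, so k·153 + (16 − k)·122 ≥ 2301, giving k ≥ 12.
Exactly 12 works: 12 values at 153 and 4 at 122 total 2324; lower one of the high values by 23 (still ≥ 123) to hit 2301.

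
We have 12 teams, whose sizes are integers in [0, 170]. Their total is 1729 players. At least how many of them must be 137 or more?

Suppose at most 12 − j of them reach 137; then j values are ≤ 136 and the rest ≤ 170.
The total is then ≤ 136·j + 170·(12 − j) = 2040 − 34j. For this to be ≥ 1729 we need j ≤ 9, so at least 12 − 9 = 3 must reach 137.
Exactly 3 works: 3 values at 170 and 9 at 136 total 1734; lower one of the high values by 5 (still ≥ 137) to hit 1729.

3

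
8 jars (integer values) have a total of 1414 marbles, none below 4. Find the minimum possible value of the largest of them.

177

The 8 values sum to 1414, so their maximum is at least ⌈1414/8⌉ = 177.
Equality holds with 6 values of 177 and 2 values of 176.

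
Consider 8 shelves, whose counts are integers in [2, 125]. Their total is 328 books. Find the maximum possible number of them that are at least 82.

3

Suppose k of them are at least 82. Those contribute at least 82 each and the other 8 − k at least 2 each.
So the total is at least 82k + 2(8 − k) = 16 + 80k. This must be ≤ 328, giving k ≤ 3.
k = 3 is achieved by 3 values at 82 and 5 at 2, total 256; add 72 to one value (staying below 82) to reach 328.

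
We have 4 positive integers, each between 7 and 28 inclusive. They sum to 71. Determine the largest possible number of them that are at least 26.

If k of the values are ≥ 26, the total is ≥ 26k + 7(4 − k).
Setting 26k + 7(4 − k) ≤ 71 gives 19k ≤ 43, so k ≤ 2.
k = 2 is achieved by 2 values at 26 and 2 at 7, total 66; add 5 to one value (staying below 26) to reach 71.

2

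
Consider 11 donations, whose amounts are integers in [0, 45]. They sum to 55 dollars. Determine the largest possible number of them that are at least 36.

If k of the values are ≥ 36, the total is ≥ 36k + 0(11 − k).
Setting 36k + 0(11 − k) ≤ 55 gives 36k ≤ 55, so k ≤ 1.
k = 1 is achieved by 1 value at 36 and 10 at 0, total 36; add 19 to one value (staying below 36) to reach 55.

1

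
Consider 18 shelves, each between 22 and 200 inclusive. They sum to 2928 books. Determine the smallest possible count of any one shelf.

22

Minimizing one value means maximizing the remaining 17.
The other 17 can take up 17 × 200 = 3400 ≥ 2928 − 22, so one shelf can sit at its floor of 22.
Achievable: one at 22 and the other 17 totalling 2906, which fits since 17 × 22 ≤ 2906 ≤ 17 × 200.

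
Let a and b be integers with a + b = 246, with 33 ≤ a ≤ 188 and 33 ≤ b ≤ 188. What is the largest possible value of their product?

15129

For a fixed sum, the product ab is largest when a and b are as close as possible.
Taking a = 123 and b = 123 (both in [33, 188]) gives ab = 15129.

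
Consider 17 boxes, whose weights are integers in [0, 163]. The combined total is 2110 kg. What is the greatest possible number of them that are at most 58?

6

Suppose k of them are at most 58. Those contribute at most 58 each and the rest at most 163 each.
So the total is at most 58k + 163(17 − k) = 2771 − 105k. This must still be ≥ 2110, so k ≤ 6.
k = 6 is achieved by 6 values at 58 and 11 at 163, total 2141; lower one of the 163's by 31 (still > 58) to reach 2110.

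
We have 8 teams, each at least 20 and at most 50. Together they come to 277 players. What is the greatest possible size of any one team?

To make one team as large as possible, make the other 7 as small as possible.
The other 7 contribute at least 7 × 20 = 140, leaving at most 277 − 140 = 137.
But each team is capped at 50, so the maximum is 50.
Achievable: one at 50 and the other 7 totalling 227, which fits since 7 × 20 ≤ 227 ≤ 7 × 50.

50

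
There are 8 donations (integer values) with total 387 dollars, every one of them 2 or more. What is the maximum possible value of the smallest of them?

The 8 values sum to 387, so their minimum is at most ⌊387/8⌋ = 48.
Achievable: 5 of them at 48 and 3 at 49 total 387.

48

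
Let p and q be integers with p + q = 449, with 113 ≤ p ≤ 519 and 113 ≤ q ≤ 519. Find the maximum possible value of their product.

pq = p(449 − p) is maximized when p is as near 449/2 as the bounds allow.
Taking p = 224 and q = 225 (both in [113, 519]) gives pq = 50400.

50400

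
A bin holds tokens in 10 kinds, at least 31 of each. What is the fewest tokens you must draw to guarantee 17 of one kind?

161

In the worst case you draw 16 of each of the 10 kinds: 10 × 16 = 160.
One more forces 17 of some kind, so 160 + 1 = 161.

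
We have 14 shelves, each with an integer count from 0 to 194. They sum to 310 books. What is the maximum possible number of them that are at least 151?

2

Suppose k of them are at least 151. Those contribute at least 151 each and the other 14 − k at least 0 each.
So the total is at least 151k + 0(14 − k) = 0 + 151k. This must be ≤ 310, giving k ≤ 2.
k = 2 is achieved by 2 values at 151 and 12 at 0, total 302; add 8 to one value (staying below 151) to reach 310.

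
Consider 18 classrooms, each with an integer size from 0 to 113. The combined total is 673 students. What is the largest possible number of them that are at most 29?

Suppose k of them are at most 29. Those contribute at most 29 each and the rest at most 113 each.
So the total is at most 29k + 113(18 − k) = 2034 − 84k. This must still be ≥ 673, so k ≤ 16.
k = 16 is achieved by 16 values at 29 and 2 at 113, total 690; lower one of the 113's by 17 (still > 29) to reach 673.

16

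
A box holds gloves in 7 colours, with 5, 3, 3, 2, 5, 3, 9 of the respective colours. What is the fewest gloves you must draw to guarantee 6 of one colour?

In the worst case you take as many as possible of each colour without reaching 6: 5 + 3 + 3 + 2 + 5 + 3 + 5 = 26.
The next one must give 6 of some colour, so 26 + 1 = 27.

27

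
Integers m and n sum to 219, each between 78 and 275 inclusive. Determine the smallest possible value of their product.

Since m + n is fixed, pushing one of them to its bound minimizes the product.
At the endpoint m = 78, n = 219 − 78 = 141, so mn = 78 × 141 = 10998.

10998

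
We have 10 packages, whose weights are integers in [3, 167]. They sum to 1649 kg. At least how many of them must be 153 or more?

9

Each value short of 153 is at most 152, costing at least 167 − 152 = 15 against the maximum total of 1670.
We can afford to lose at most 1670 − 1649 = 21, so at most ⌊21/15⌋ = 1 fall short, and at least 9 are ≥ 153.
Exactly 9 works: 9 values at 167 and 1 at 152 total 1655; lower one of the high values by 6 (still ≥ 153) to hit 1649.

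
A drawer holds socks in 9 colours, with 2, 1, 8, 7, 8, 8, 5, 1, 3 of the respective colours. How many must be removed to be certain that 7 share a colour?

37

In the worst case you take as many as possible of each colour without reaching 7: 2 + 1 + 6 + 6 + 6 + 6 + 5 + 1 + 3 = 36.
The next one must give 7 of some colour, so 36 + 1 = 37.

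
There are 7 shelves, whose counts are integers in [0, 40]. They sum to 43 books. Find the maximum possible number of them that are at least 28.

Suppose k of them are at least 28. Those contribute at least 28 each and the other 7 − k at least 0 each.
So the total is at least 28k + 0(7 − k) = 0 + 28k. This must be ≤ 43, giving k ≤ 1.
k = 1 is achieved by 1 value at 28 and 6 at 0, total 28; add 15 to one value (staying below 28) to reach 43.

1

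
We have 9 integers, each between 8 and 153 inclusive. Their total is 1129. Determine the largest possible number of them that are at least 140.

8

With k values at 140 or above and the rest at least 8, the sum is at least 72 + 132k.
Since the sum is 1129, we need 132k ≤ 1057, i.e. k ≤ 8.
k = 8 is achieved by 8 values at 140 and 1 at 8, total 1128; add 1 to one value (staying below 140) to reach 1129.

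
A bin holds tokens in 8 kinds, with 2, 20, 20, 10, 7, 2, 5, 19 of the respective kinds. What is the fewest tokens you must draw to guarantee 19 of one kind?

81

In the worst case you take as many as possible of each kind without reaching 19: 2 + 18 + 18 + 10 + 7 + 2 + 5 + 18 = 80.
The next one must give 19 of some kind, so 80 + 1 = 81.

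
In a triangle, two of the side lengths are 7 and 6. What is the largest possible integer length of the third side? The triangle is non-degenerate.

12

The third side must be less than 7 + 6 = 13.
The largest integer below 13 is 12.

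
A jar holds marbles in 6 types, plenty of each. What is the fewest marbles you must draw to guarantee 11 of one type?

61

You could draw 10 of every type without reaching 11 of any — 60 in all.
One more forces 11 of some type, so 60 + 1 = 61.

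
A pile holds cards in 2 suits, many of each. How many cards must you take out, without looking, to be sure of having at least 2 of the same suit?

You could draw 1 of every suit without reaching 2 of any — 2 in all.
One more forces 2 of some suit, so 2 + 1 = 3.

3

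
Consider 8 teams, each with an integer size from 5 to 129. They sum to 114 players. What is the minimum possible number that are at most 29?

6

If only k of them are at most 29, the other 8 − k are at least 30, so the total is at least (8 − k)·30 + k·5.
This is ≤ 114, so (8 − k)·30 + 5k ≤ 114, which gives k ≥ 6.
Exactly 6 works: 6 values at 5 and 2 at 30 total 90; raise one of the low values by 24 (still ≤ 29) to hit 114.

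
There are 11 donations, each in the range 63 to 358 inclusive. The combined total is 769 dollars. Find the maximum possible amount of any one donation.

Maximizing one value means minimizing the remaining 10.
The other 10 contribute at least 10 × 63 = 630, leaving at most 769 − 630 = 139.
Since 139 ≤ 358, this is achievable: one at 139 and 10 at 63.

139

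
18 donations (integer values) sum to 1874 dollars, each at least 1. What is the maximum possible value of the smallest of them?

104

The 18 values sum to 1874, so their minimum is at most ⌊1874/18⌋ = 104.
Equality holds with 16 values of 104 and 2 values of 105.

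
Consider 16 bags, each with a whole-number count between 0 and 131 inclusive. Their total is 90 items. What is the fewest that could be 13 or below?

10

Each value above 13 is at least 14, contributing at least 14 − 0 = 14 above the floor 0.
The sum exceeds the floor total 0 by 90, so at most ⌊90/14⌋ = 6 exceed 13, and at least 10 are ≤ 13.
Exactly 10 works: 10 values at 0 and 6 at 14 total 84; raise one of the low values by 6 (still ≤ 13) to hit 90.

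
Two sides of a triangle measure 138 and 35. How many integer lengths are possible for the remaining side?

69

The triangle inequality gives |138 − 35| < c < 138 + 35, i.e. 103 < c < 173.
So c can be any integer from 104 to 172: 69 values.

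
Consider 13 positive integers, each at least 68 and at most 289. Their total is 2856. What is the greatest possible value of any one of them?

Maximizing one value means minimizing the remaining 12.
The other 12 contribute at least 12 × 68 = 816, leaving at most 2856 − 816 = 2040.
But each integer is capped at 289, so the maximum is 289.
Achievable: one at 289 and the other 12 totalling 2567, which fits since 12 × 68 ≤ 2567 ≤ 12 × 289.

289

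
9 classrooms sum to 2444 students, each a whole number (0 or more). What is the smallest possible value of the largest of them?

The average is 2444/9 > 271, so not all 9 can be 271 or less; the largest is ≥ 272.
Taking 4 copies of 271 and 5 copies of 272 gives exactly 2444, so 272 is attained.

272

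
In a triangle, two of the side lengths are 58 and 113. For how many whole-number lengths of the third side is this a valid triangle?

115

The triangle inequality gives |58 − 113| < c < 58 + 113, i.e. 55 < c < 171.
So c can be any integer from 56 to 170: 115 values.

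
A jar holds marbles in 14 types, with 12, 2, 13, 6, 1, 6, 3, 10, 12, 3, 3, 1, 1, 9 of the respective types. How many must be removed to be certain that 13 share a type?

82

In the worst case you take as many as possible of each type without reaching 13: 12 + 2 + 12 + 6 + 1 + 6 + 3 + 10 + 12 + 3 + 3 + 1 + 1 + 9 = 81.
The next one must give 13 of some type, so 81 + 1 = 82.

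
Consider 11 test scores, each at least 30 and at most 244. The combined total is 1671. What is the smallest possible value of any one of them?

To make one score as small as possible, make the other 10 as large as possible.
The other 10 can take up 10 × 244 = 2440 ≥ 1671 − 30, so one score can sit at its floor of 30.
Achievable: one at 30 and the other 10 totalling 1641, which fits since 10 × 30 ≤ 1641 ≤ 10 × 244.

30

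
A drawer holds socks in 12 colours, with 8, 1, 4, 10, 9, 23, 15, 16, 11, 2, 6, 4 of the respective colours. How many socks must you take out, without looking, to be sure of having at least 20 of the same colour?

In the worst case you take as many as possible of each colour without reaching 20: 8 + 1 + 4 + 10 + 9 + 19 + 15 + 16 + 11 + 2 + 6 + 4 = 105.
The next one must give 20 of some colour, so 105 + 1 = 106.

106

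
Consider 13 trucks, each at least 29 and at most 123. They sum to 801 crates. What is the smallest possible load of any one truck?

To make one truck as small as possible, make the other 12 as large as possible.
The other 12 can take up 12 × 123 = 1476 ≥ 801 − 29, so one truck can sit at its floor of 29.
Achievable: one at 29 and the other 12 totalling 772, which fits since 12 × 29 ≤ 772 ≤ 12 × 123.

29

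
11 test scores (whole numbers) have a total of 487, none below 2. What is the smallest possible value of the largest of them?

45

Some value must be at least ⌈487/11⌉ = 45, since 11 × 44 = 484 < 487.
Achievable: 3 of them at 45 and 8 at 44 total 487.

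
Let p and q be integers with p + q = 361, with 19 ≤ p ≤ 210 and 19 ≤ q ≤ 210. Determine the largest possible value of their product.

With p + q fixed, pq peaks when the two are closest together.
Taking p = 180 and q = 181 (both in [19, 210]) gives pq = 32580.

32580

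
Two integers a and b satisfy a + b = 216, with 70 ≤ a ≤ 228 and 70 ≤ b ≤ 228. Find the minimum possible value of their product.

ab = a(216 − a) is concave in a, so over [70, 146] it is minimized at an endpoint.
At the endpoint a = 70, b = 216 − 70 = 146, so ab = 70 × 146 = 10220.

10220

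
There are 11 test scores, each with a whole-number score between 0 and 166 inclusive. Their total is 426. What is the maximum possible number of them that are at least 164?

2

Suppose k of them are at least 164. Those contribute at least 164 each and the other 11 − k at least 0 each.
So the total is at least 164k + 0(11 − k) = 0 + 164k. This must be ≤ 426, giving k ≤ 2.
k = 2 is achieved by 2 values at 164 and 9 at 0, total 328; add 98 to one value (staying below 164) to reach 426.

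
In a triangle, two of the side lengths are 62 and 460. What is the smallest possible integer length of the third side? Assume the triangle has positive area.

399

The third side must exceed |62 − 460| = 398.
The smallest integer above 398 is 399.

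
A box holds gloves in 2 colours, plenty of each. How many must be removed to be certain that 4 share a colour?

You could draw 3 of every colour without reaching 4 of any — 6 in all.
One more forces 4 of some colour, so 6 + 1 = 7.

7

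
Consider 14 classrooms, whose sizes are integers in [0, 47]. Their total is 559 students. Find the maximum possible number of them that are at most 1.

Suppose k of them are at most 1. Those contribute at most 1 each and the rest at most 47 each.
So the total is at most 1k + 47(14 − k) = 658 − 46k. This must still be ≥ 559, so k ≤ 2.
k = 2 is achieved by 2 values at 1 and 12 at 47, total 566; lower one of the 47's by 7 (still > 1) to reach 559.

2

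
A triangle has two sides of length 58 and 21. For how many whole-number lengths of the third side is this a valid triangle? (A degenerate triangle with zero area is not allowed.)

41

The triangle inequality gives |58 − 21| < c < 58 + 21, i.e. 37 < c < 79.
So c can be any integer from 38 to 78: 41 values.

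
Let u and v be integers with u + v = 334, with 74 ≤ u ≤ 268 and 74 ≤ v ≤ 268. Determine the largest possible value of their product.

27889

uv = u(334 − u) is maximized when u is as near 334/2 as the bounds allow.
Taking u = 167 and v = 167 (both in [74, 268]) gives uv = 27889.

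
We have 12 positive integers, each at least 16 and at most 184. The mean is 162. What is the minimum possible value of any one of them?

To make one integer as small as possible, make the other 11 as large as possible.
The total is 12 × 162 = 1944.
The other 11 can take up 11 × 184 = 2024 ≥ 1944 − 16, so one integer can sit at its floor of 16.
Achievable: one at 16 and the other 11 totalling 1928, which fits since 11 × 16 ≤ 1928 ≤ 11 × 184.

16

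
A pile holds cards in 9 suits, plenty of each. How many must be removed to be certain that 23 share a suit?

199

In the worst case you draw 22 of each of the 9 suits: 9 × 22 = 198.
One more forces 23 of some suit, so 198 + 1 = 199.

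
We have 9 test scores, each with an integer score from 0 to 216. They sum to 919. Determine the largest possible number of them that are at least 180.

Suppose k of them are at least 180. Those contribute at least 180 each and the other 9 − k at least 0 each.
So the total is at least 180k + 0(9 − k) = 0 + 180k. This must be ≤ 919, giving k ≤ 5.
k = 5 is achieved by 5 values at 180 and 4 at 0, total 900; add 19 to one value (staying below 180) to reach 919.

5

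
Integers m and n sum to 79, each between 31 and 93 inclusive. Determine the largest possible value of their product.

1560

For a fixed sum, the product mn is largest when m and n are as close as possible.
Taking m = 39 and n = 40 (both in [31, 93]) gives mn = 1560.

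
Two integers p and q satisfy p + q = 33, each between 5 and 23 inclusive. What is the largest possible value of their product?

For a fixed sum, the product pq is largest when p and q are as close as possible.
Taking p = 16 and q = 17 (both in [5, 23]) gives pq = 272.

272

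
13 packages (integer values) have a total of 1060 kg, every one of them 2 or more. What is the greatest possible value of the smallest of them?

The average is 1060/13 < 82, so some value is ≤ 81.
Taking 6 copies of 81 and 7 copies of 82 gives exactly 1060, so 81 is attained.

81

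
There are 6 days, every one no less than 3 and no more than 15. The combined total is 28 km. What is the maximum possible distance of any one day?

13

Maximizing one value means minimizing the remaining 5.
The other 5 contribute at least 5 × 3 = 15, leaving at most 28 − 15 = 13.
Since 13 ≤ 15, this is achievable: one at 13 and 5 at 3.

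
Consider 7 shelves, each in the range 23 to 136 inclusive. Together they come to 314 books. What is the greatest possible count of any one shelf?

To make one shelf as large as possible, make the other 6 as small as possible.
The other 6 contribute at least 6 × 23 = 138, leaving at most 314 − 138 = 176.
But each shelf is capped at 136, so the maximum is 136.
Achievable: one at 136 and the other 6 totalling 178, which fits since 6 × 23 ≤ 178 ≤ 6 × 136.

136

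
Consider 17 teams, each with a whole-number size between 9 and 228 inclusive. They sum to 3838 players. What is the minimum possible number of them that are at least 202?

Suppose at most 17 − j of them reach 202; then j values are ≤ 201 and the rest ≤ 228.
The total is then ≤ 201·j + 228·(17 − j) = 3876 − 27j. For this to be ≥ 3838 we need j ≤ 1, so at least 17 − 1 = 16 must reach 202.
Exactly 16 works: 16 values at 228 and 1 at 201 total 3849; lower one of the high values by 11 (still ≥ 202) to hit 3838.

16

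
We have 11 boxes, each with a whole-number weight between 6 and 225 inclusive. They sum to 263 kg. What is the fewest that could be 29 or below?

If only k of them are at most 29, the other 11 − k are at least 30, so the total is at least (11 − k)·30 + k·6.
This is ≤ 263, so (11 − k)·30 + 6k ≤ 263, which gives k ≥ 3.
Exactly 3 works: 3 values at 6 and 8 at 30 total 258; raise one of the low values by 5 (still ≤ 29) to hit 263.

3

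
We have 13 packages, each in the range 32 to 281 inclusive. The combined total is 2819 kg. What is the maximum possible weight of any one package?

Maximizing one value means minimizing the remaining 12.
The other 12 contribute at least 12 × 32 = 384, leaving at most 2819 − 384 = 2435.
But each package is capped at 281, so the maximum is 281.
Achievable: one at 281 and the other 12 totalling 2538, which fits since 12 × 32 ≤ 2538 ≤ 12 × 281.

281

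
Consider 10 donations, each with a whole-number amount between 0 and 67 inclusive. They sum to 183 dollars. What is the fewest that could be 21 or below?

2

Let j be the number exceeding 21. Then the total is ≥ 22·j + 0·(10 − j) = 0 + 22j.
So 22j ≤ 183 and j ≤ 8; hence at least 10 − 8 = 2 are ≤ 21.
Exactly 2 works: 2 values at 0 and 8 at 22 total 176; raise one of the low values by 7 (still ≤ 21) to hit 183.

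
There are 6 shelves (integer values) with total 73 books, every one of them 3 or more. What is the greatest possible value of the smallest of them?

If every one of the 6 were at least 13, the total would be at least 6 × 13 = 78 > 73.
Achievable: 5 of them at 12 and 1 at 13 total 73.

12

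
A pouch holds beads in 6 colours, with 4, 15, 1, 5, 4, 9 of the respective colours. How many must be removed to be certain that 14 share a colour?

In the worst case you take as many as possible of each colour without reaching 14: 4 + 13 + 1 + 5 + 4 + 9 = 36.
The next one must give 14 of some colour, so 36 + 1 = 37.

37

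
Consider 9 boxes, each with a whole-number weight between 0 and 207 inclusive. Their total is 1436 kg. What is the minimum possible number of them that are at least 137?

3

Each value short of 137 is at most 136, costing at least 207 − 136 = 71 against the maximum total of 1863.
We can afford to lose at most 1863 − 1436 = 427, so at most ⌊427/71⌋ = 6 fall short, and at least 3 are ≥ 137.
Exactly 3 works: 3 values at 207 and 6 at 136 total 1437; lower one of the high values by 1 (still ≥ 137) to hit 1436.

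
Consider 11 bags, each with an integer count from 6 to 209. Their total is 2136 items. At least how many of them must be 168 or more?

8

If only k of them are at least 168, the other 11 − k are at most 167, so the total is at most k·209 + (11 − k)·167.
This must reach 2136, so k·209 + (11 − k)·167 ≥ 2136, giving k ≥ 8.
Exactly 8 works: 8 values at 209 and 3 at 167 total 2173; lower one of the high values by 37 (still ≥ 168) to hit 2136.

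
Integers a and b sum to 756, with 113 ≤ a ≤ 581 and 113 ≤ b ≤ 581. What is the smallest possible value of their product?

Since a + b is fixed, pushing one of them to its bound minimizes the product.
At the endpoint a = 175, b = 756 − 175 = 581, so ab = 175 × 581 = 101675.

101675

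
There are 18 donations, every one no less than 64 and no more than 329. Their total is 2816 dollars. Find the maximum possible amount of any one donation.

Maximizing one value means minimizing the remaining 17.
The other 17 contribute at least 17 × 64 = 1088, leaving at most 2816 − 1088 = 1728.
But each donation is capped at 329, so the maximum is 329.
Achievable: one at 329 and the other 17 totalling 2487, which fits since 17 × 64 ≤ 2487 ≤ 17 × 329.

329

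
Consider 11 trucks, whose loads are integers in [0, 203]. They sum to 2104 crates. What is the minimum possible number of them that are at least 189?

If only k of them are at least 189, the other 11 − k are at most 188, so the total is at most k·203 + (11 − k)·188.
This must reach 2104, so k·203 + (11 − k)·188 ≥ 2104, giving k ≥ 3.
Exactly 3 works: 3 values at 203 and 8 at 188 total 2113; lower one of the high values by 9 (still ≥ 189) to hit 2104.

3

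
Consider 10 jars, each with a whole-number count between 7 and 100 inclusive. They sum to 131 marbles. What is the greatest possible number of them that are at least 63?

1

Suppose k of them are at least 63. Those contribute at least 63 each and the other 10 − k at least 7 each.
So the total is at least 63k + 7(10 − k) = 70 + 56k. This must be ≤ 131, giving k ≤ 1.
k = 1 is achieved by 1 value at 63 and 9 at 7, total 126; add 5 to one value (staying below 63) to reach 131.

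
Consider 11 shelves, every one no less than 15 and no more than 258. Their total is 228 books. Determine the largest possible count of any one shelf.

78

To make one shelf as large as possible, make the other 10 as small as possible.
The other 10 contribute at least 10 × 15 = 150, leaving at most 228 − 150 = 78.
Since 78 ≤ 258, this is achievable: one at 78 and 10 at 15.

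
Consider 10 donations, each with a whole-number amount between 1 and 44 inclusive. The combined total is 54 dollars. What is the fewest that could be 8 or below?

Each value above 8 is at least 9, contributing at least 9 − 1 = 8 above the floor 1.
The sum exceeds the floor total 10 by 44, so at most ⌊44/8⌋ = 5 exceed 8, and at least 5 are ≤ 8.
Exactly 5 works: 5 values at 1 and 5 at 9 total 50; raise one of the low values by 4 (still ≤ 8) to hit 54.

5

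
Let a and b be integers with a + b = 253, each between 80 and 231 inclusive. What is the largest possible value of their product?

16002

For a fixed sum, the product ab is largest when a and b are as close as possible.
Taking a = 126 and b = 127 (both in [80, 231]) gives ab = 16002.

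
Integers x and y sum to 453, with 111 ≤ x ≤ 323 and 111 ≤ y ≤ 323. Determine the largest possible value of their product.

xy = x(453 − x) is maximized when x is as near 453/2 as the bounds allow.
Taking x = 226 and y = 227 (both in [111, 323]) gives xy = 51302.

51302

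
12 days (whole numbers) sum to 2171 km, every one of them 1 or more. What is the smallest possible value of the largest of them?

181

Some value must be at least ⌈2171/12⌉ = 181, since 12 × 180 = 2160 < 2171.
Equality holds with 11 values of 181 and 1 value of 180.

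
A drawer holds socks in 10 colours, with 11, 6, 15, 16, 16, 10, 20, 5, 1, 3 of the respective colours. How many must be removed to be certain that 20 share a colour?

In the worst case you take as many as possible of each colour without reaching 20: 11 + 6 + 15 + 16 + 16 + 10 + 19 + 5 + 1 + 3 = 102.
The next one must give 20 of some colour, so 102 + 1 = 103.

103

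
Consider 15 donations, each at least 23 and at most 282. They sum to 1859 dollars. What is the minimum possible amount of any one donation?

23

Minimizing one value means maximizing the remaining 14.
The other 14 can take up 14 × 282 = 3948 ≥ 1859 − 23, so one donation can sit at its floor of 23.
Achievable: one at 23 and the other 14 totalling 1836, which fits since 14 × 23 ≤ 1836 ≤ 14 × 282.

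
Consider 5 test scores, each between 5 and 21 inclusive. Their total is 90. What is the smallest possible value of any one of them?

6

Minimizing one value means maximizing the remaining 4.
The other 4 contribute at most 4 × 21 = 84, leaving at least 90 − 84 = 6.
Since 6 ≥ 5, this is achievable: one at 6 and 4 at 21.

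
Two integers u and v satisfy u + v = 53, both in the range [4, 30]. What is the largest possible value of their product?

702

With u + v fixed, uv peaks when the two are closest together.
Taking u = 26 and v = 27 (both in [4, 30]) gives uv = 702.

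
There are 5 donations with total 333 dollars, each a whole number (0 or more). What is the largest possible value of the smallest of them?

The average is 333/5 < 67, so some value is ≤ 66.
Equality holds with 2 values of 66 and 3 values of 67.

66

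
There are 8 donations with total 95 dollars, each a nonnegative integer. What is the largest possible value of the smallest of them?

11

The average is 95/8 < 12, so some value is ≤ 11.
Achievable: 1 of them at 11 and 7 at 12 total 95.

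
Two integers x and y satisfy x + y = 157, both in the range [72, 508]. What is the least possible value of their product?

6120

Since x + y is fixed, pushing one of them to its bound minimizes the product.
The extreme feasible split is x = 72, y = 85, giving xy = 6120.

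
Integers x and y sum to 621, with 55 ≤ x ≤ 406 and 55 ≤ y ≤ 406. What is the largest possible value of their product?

96410

xy = x(621 − x) is maximized when x is as near 621/2 as the bounds allow.
Taking x = 310 and y = 311 (both in [55, 406]) gives xy = 96410.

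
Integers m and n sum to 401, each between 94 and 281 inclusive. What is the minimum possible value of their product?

33720

mn = m(401 − m) is concave in m, so over [120, 281] it is minimized at an endpoint.
At the endpoint m = 120, n = 401 − 120 = 281, so mn = 120 × 281 = 33720.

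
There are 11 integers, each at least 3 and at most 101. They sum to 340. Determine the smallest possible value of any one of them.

3

To make one integer as small as possible, make the other 10 as large as possible.
The other 10 can take up 10 × 101 = 1010 ≥ 340 − 3, so one integer can sit at its floor of 3.
Achievable: one at 3 and the other 10 totalling 337, which fits since 10 × 3 ≤ 337 ≤ 10 × 101.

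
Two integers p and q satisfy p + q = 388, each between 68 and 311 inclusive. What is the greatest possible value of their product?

37636

With p + q fixed, pq peaks when the two are closest together.
Taking p = 194 and q = 194 (both in [68, 311]) gives pq = 37636.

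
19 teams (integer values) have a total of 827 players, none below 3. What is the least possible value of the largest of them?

44

Some value must be at least ⌈827/19⌉ = 44, since 19 × 43 = 817 < 827.
Achievable: 10 of them at 44 and 9 at 43 total 827.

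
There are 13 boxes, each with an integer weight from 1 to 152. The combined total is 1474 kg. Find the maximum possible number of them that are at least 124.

With k values at 124 or above and the rest at least 1, the sum is at least 13 + 123k.
Since the sum is 1474, we need 123k ≤ 1461, i.e. k ≤ 11.
k = 11 is achieved by 11 values at 124 and 2 at 1, total 1366; add 108 to one value (staying below 124) to reach 1474.

11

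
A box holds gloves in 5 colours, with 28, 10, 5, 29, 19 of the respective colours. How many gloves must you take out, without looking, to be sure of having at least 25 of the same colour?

In the worst case you take as many as possible of each colour without reaching 25: 24 + 10 + 5 + 24 + 19 = 82.
The next one must give 25 of some colour, so 82 + 1 = 83.

83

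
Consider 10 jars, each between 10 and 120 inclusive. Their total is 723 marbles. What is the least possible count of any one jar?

To make one jar as small as possible, make the other 9 as large as possible.
The other 9 can take up 9 × 120 = 1080 ≥ 723 − 10, so one jar can sit at its floor of 10.
Achievable: one at 10 and the other 9 totalling 713, which fits since 9 × 10 ≤ 713 ≤ 9 × 120.

10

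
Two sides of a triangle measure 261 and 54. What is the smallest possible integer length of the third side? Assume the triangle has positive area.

The third side must exceed |261 − 54| = 207.
The smallest integer above 207 is 208.

208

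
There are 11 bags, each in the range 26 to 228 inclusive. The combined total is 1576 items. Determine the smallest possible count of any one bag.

26

To make one bag as small as possible, make the other 10 as large as possible.
The other 10 can take up 10 × 228 = 2280 ≥ 1576 − 26, so one bag can sit at its floor of 26.
Achievable: one at 26 and the other 10 totalling 1550, which fits since 10 × 26 ≤ 1550 ≤ 10 × 228.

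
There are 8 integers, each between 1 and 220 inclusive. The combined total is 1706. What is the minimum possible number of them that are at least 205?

5

Suppose at most 8 − j of them reach 205; then j values are ≤ 204 and the rest ≤ 220.
The total is then ≤ 204·j + 220·(8 − j) = 1760 − 16j. For this to be ≥ 1706 we need j ≤ 3, so at least 8 − 3 = 5 must reach 205.
Exactly 5 works: 5 values at 220 and 3 at 204 total 1712; lower one of the high values by 6 (still ≥ 205) to hit 1706.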